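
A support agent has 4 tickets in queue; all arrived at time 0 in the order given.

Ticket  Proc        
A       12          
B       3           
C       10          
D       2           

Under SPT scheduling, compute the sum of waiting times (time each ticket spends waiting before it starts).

22

SPT (increasing processing time): D B C A.
D: waits 0, runs 0→2
B: waits 2, runs 2→5
C: waits 5, runs 5→15
A: waits 15, runs 15→27
Sum = 0+2+5+15 = 22.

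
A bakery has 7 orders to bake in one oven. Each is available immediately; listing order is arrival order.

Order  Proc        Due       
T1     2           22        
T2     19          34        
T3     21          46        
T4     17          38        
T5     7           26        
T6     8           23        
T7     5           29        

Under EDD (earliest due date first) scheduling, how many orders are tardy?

EDD (increasing due date): T1 T6 T5 T7 T2 T4 T3.
T1: 0→2, due 22, tardiness 0
T6: 2→10, due 23, tardiness 0
T5: 10→17, due 26, tardiness 0
T7: 17→22, due 29, tardiness 0
T2: 22→41, due 34, tardiness 7
T4: 41→58, due 38, tardiness 20
T3: 58→79, due 46, tardiness 33
Late orders: 3.

3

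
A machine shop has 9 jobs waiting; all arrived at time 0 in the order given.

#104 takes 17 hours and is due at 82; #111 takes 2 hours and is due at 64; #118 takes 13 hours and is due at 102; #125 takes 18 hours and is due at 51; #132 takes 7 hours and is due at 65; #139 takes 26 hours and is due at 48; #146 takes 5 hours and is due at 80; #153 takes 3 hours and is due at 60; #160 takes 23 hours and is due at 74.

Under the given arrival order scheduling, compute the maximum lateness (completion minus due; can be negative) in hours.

40

FIFO (arrival order): #104 #111 #118 #125 #132 #139 #146 #153 #160.
#104: 0→17, due 82, lateness -65
#111: 17→19, due 64, lateness -45
#118: 19→32, due 102, lateness -70
#125: 32→50, due 51, lateness -1
#132: 50→57, due 65, lateness -8
#139: 57→83, due 48, lateness 35
#146: 83→88, due 80, lateness 8
#153: 88→91, due 60, lateness 31
#160: 91→114, due 74, lateness 40
Maximum = 40.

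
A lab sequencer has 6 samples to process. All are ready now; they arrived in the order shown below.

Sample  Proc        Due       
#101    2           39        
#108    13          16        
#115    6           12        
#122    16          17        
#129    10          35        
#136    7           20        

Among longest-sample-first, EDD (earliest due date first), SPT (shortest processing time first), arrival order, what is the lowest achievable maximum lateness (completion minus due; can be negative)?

LPT (decreasing processing time): #122 #108 #129 #136 #115 #101.
#122: 0→16, due 17, lateness -1
#108: 16→29, due 16, lateness 13
#129: 29→39, due 35, lateness 4
#136: 39→46, due 20, lateness 26
#115: 46→52, due 12, lateness 40
#101: 52→54, due 39, lateness 15
Maximum = 40.
EDD (increasing due date): #115 #108 #122 #136 #129 #101.
#115: 0→6, due 12, lateness -6
#108: 6→19, due 16, lateness 3
#122: 19→35, due 17, lateness 18
#136: 35→42, due 20, lateness 22
#129: 42→52, due 35, lateness 17
#101: 52→54, due 39, lateness 15
Maximum = 22.
SPT (increasing processing time): #101 #115 #136 #129 #108 #122.
#101: 0→2, due 39, lateness -37
#115: 2→8, due 12, lateness -4
#136: 8→15, due 20, lateness -5
#129: 15→25, due 35, lateness -10
#108: 25→38, due 16, lateness 22
#122: 38→54, due 17, lateness 37
Maximum = 37.
FIFO (arrival order): #101 #108 #115 #122 #129 #136.
#101: 0→2, due 39, lateness -37
#108: 2→15, due 16, lateness -1
#115: 15→21, due 12, lateness 9
#122: 21→37, due 17, lateness 20
#129: 37→47, due 35, lateness 12
#136: 47→54, due 20, lateness 34
Maximum = 34.
LPT 40, EDD 22, SPT 37, FIFO 34 → minimum 22.

22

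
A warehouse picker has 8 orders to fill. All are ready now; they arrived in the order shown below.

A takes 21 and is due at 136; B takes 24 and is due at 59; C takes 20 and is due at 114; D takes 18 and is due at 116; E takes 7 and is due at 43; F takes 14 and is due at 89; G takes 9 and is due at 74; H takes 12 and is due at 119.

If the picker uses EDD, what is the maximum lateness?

-11

EDD (increasing due date): E B G F C D H A.
E: 0→7, due 43, lateness -36
B: 7→31, due 59, lateness -28
G: 31→40, due 74, lateness -34
F: 40→54, due 89, lateness -35
C: 54→74, due 114, lateness -40
D: 74→92, due 116, lateness -24
H: 92→104, due 119, lateness -15
A: 104→125, due 136, lateness -11
Maximum = -11.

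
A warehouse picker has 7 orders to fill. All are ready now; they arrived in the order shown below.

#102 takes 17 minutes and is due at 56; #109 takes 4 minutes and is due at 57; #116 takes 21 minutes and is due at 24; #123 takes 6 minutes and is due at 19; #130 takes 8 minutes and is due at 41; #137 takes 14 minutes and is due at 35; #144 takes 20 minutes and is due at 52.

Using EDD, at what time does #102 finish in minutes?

EDD (increasing due date): #123 #116 #137 #130 #144 #102 #109.
#123: 0→6
#116: 6→27
#137: 27→41
#130: 41→49
#144: 49→69
#102: 69→86

86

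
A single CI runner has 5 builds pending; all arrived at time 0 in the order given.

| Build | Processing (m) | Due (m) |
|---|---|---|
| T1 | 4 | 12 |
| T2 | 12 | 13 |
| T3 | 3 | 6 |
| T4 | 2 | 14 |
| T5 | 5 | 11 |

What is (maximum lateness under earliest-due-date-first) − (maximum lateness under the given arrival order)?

EDD (increasing due date): T3 T5 T1 T2 T4.
T3: 0→3, due 6, lateness -3
T5: 3→8, due 11, lateness -3
T1: 8→12, due 12, lateness 0
T2: 12→24, due 13, lateness 11
T4: 24→26, due 14, lateness 12
Maximum = 12.
FIFO (arrival order): T1 T2 T3 T4 T5.
T1: 0→4, due 12, lateness -8
T2: 4→16, due 13, lateness 3
T3: 16→19, due 6, lateness 13
T4: 19→21, due 14, lateness 7
T5: 21→26, due 11, lateness 15
Maximum = 15.
Difference = 12 − 15 = -3.

-3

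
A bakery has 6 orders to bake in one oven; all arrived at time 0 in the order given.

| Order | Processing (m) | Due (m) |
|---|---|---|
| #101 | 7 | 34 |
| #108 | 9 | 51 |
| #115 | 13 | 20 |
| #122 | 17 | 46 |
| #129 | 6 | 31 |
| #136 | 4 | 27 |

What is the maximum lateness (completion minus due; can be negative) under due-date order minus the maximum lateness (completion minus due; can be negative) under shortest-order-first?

EDD (increasing due date): #115 #136 #129 #101 #122 #108.
#115: 0→13, due 20, lateness -7
#136: 13→17, due 27, lateness -10
#129: 17→23, due 31, lateness -8
#101: 23→30, due 34, lateness -4
#122: 30→47, due 46, lateness 1
#108: 47→56, due 51, lateness 5
Maximum = 5.
SPT (increasing processing time): #136 #129 #101 #108 #115 #122.
#136: 0→4, due 27, lateness -23
#129: 4→10, due 31, lateness -21
#101: 10→17, due 34, lateness -17
#108: 17→26, due 51, lateness -25
#115: 26→39, due 20, lateness 19
#122: 39→56, due 46, lateness 10
Maximum = 19.
Difference = 5 − 19 = -14.

-14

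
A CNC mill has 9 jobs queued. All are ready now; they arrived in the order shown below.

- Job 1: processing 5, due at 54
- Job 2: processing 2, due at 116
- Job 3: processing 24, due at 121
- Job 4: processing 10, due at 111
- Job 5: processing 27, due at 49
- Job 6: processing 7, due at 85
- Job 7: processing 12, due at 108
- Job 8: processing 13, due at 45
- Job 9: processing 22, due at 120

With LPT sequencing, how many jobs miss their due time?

LPT (decreasing processing time): Job 5 Job 3 Job 9 Job 8 Job 7 Job 4 Job 6 Job 1 Job 2.
Job 5: 0→27, due 49, tardiness 0
Job 3: 27→51, due 121, tardiness 0
Job 9: 51→73, due 120, tardiness 0
Job 8: 73→86, due 45, tardiness 41
Job 7: 86→98, due 108, tardiness 0
Job 4: 98→108, due 111, tardiness 0
Job 6: 108→115, due 85, tardiness 30
Job 1: 115→120, due 54, tardiness 66
Job 2: 120→122, due 116, tardiness 6
Late jobs: 4.

4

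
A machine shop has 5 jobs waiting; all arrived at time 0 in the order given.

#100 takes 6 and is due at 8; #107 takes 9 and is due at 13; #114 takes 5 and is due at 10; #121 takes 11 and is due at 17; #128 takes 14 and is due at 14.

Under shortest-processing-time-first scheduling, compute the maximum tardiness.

31

SPT (increasing processing time): #114 #100 #107 #121 #128.
#114: 0→5, due 10, tardiness 0
#100: 5→11, due 8, tardiness 3
#107: 11→20, due 13, tardiness 7
#121: 20→31, due 17, tardiness 14
#128: 31→45, due 14, tardiness 31
Maximum = 31.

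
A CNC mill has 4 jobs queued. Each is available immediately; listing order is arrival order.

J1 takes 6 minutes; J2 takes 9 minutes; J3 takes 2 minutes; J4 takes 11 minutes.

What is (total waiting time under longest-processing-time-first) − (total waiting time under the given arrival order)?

19

LPT (decreasing processing time): J4 J2 J1 J3.
J4: waits 0, runs 0→11
J2: waits 11, runs 11→20
J1: waits 20, runs 20→26
J3: waits 26, runs 26→28
Sum = 0+11+20+26 = 57.
FIFO (arrival order): J1 J2 J3 J4.
J1: waits 0, runs 0→6
J2: waits 6, runs 6→15
J3: waits 15, runs 15→17
J4: waits 17, runs 17→28
Sum = 0+6+15+17 = 38.
Difference = 57 − 38 = 19.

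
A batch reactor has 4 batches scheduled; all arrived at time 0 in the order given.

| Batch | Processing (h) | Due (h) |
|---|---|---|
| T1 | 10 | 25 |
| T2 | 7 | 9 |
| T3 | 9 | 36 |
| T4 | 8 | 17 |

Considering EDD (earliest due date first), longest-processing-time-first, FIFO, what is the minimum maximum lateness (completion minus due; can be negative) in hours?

0

EDD (increasing due date): T2 T4 T1 T3.
T2: 0→7, due 9, lateness -2
T4: 7→15, due 17, lateness -2
T1: 15→25, due 25, lateness 0
T3: 25→34, due 36, lateness -2
Maximum = 0.
LPT (decreasing processing time): T1 T3 T4 T2.
T1: 0→10, due 25, lateness -15
T3: 10→19, due 36, lateness -17
T4: 19→27, due 17, lateness 10
T2: 27→34, due 9, lateness 25
Maximum = 25.
FIFO (arrival order): T1 T2 T3 T4.
T1: 0→10, due 25, lateness -15
T2: 10→17, due 9, lateness 8
T3: 17→26, due 36, lateness -10
T4: 26→34, due 17, lateness 17
Maximum = 17.
EDD 0, LPT 25, FIFO 17 → minimum 0.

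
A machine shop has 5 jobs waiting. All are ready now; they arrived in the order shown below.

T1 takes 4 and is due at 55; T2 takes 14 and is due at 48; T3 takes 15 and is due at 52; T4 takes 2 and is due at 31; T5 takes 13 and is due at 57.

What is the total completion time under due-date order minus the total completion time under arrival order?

-6

EDD (increasing due date): T4 T2 T3 T1 T5.
T4: 0→2
T2: 2→16
T3: 16→31
T1: 31→35
T5: 35→48
Sum = 2+16+31+35+48 = 132.
FIFO (arrival order): T1 T2 T3 T4 T5.
T1: 0→4
T2: 4→18
T3: 18→33
T4: 33→35
T5: 35→48
Sum = 4+18+33+35+48 = 138.
Difference = 132 − 138 = -6.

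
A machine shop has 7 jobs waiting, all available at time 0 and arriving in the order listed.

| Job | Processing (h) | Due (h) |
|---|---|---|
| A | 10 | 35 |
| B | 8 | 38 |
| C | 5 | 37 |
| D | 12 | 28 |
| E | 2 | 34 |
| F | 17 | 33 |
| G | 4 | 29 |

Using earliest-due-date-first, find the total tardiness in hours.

44

EDD (increasing due date): D G F E A C B.
D: 0→12, due 28, tardiness 0
G: 12→16, due 29, tardiness 0
F: 16→33, due 33, tardiness 0
E: 33→35, due 34, tardiness 1
A: 35→45, due 35, tardiness 10
C: 45→50, due 37, tardiness 13
B: 50→58, due 38, tardiness 20
Sum = 0+0+0+1+10+13+20 = 44.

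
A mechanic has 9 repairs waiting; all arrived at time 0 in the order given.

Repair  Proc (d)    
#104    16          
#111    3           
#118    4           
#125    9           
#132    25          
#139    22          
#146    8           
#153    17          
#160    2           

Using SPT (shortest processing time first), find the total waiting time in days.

241

SPT (increasing processing time): #160 #111 #118 #146 #125 #104 #153 #139 #132.
#160: waits 0, runs 0→2
#111: waits 2, runs 2→5
#118: waits 5, runs 5→9
#146: waits 9, runs 9→17
#125: waits 17, runs 17→26
#104: waits 26, runs 26→42
#153: waits 42, runs 42→59
#139: waits 59, runs 59→81
#132: waits 81, runs 81→106
Sum = 0+2+5+9+17+26+42+59+81 = 241.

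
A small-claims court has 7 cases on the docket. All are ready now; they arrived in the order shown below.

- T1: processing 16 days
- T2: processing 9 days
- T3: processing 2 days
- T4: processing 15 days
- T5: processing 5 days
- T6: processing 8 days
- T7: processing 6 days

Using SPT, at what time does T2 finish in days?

SPT (increasing processing time): T3 T5 T7 T6 T2 T4 T1.
T3: 0→2
T5: 2→7
T7: 7→13
T6: 13→21
T2: 21→30

30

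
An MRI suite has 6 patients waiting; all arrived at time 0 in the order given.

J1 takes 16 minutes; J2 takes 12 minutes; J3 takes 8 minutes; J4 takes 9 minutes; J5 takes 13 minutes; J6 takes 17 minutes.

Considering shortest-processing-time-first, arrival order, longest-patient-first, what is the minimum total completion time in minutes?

229

SPT (increasing processing time): J3 J4 J2 J5 J1 J6.
J3: 0→8
J4: 8→17
J2: 17→29
J5: 29→42
J1: 42→58
J6: 58→75
Sum = 8+17+29+42+58+75 = 229.
FIFO (arrival order): J1 J2 J3 J4 J5 J6.
J1: 0→16
J2: 16→28
J3: 28→36
J4: 36→45
J5: 45→58
J6: 58→75
Sum = 16+28+36+45+58+75 = 258.
LPT (decreasing processing time): J6 J1 J5 J2 J4 J3.
J6: 0→17
J1: 17→33
J5: 33→46
J2: 46→58
J4: 58→67
J3: 67→75
Sum = 17+33+46+58+67+75 = 296.
SPT 229, FIFO 258, LPT 296 → minimum 229.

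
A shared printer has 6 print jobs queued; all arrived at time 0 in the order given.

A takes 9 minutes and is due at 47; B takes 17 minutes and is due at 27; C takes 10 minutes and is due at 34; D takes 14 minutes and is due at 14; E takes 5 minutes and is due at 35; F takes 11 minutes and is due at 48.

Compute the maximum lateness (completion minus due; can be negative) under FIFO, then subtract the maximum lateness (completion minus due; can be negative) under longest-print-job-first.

5

FIFO (arrival order): A B C D E F.
A: 0→9, due 47, lateness -38
B: 9→26, due 27, lateness -1
C: 26→36, due 34, lateness 2
D: 36→50, due 14, lateness 36
E: 50→55, due 35, lateness 20
F: 55→66, due 48, lateness 18
Maximum = 36.
LPT (decreasing processing time): B D F C A E.
B: 0→17, due 27, lateness -10
D: 17→31, due 14, lateness 17
F: 31→42, due 48, lateness -6
C: 42→52, due 34, lateness 18
A: 52→61, due 47, lateness 14
E: 61→66, due 35, lateness 31
Maximum = 31.
Difference = 36 − 31 = 5.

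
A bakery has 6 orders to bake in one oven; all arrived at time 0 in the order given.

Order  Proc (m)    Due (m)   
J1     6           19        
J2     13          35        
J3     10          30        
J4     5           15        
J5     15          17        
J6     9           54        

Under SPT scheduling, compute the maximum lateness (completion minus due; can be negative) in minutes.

41

SPT (increasing processing time): J4 J1 J6 J3 J2 J5.
J4: 0→5, due 15, lateness -10
J1: 5→11, due 19, lateness -8
J6: 11→20, due 54, lateness -34
J3: 20→30, due 30, lateness 0
J2: 30→43, due 35, lateness 8
J5: 43→58, due 17, lateness 41
Maximum = 41.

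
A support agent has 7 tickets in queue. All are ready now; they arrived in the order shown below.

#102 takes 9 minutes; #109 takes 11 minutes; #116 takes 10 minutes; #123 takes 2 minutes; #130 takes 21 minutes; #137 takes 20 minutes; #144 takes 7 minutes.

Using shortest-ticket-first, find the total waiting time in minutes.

155

SPT (increasing processing time): #123 #144 #102 #116 #109 #137 #130.
#123: waits 0, runs 0→2
#144: waits 2, runs 2→9
#102: waits 9, runs 9→18
#116: waits 18, runs 18→28
#109: waits 28, runs 28→39
#137: waits 39, runs 39→59
#130: waits 59, runs 59→80
Sum = 0+2+9+18+28+39+59 = 155.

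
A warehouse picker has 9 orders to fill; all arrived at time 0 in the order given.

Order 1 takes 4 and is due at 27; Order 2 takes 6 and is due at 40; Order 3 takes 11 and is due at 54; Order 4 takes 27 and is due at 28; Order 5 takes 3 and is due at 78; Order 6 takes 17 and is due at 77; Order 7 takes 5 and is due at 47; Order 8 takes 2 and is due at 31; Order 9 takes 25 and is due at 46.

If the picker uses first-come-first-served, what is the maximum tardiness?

54

FIFO (arrival order): Order 1 Order 2 Order 3 Order 4 Order 5 Order 6 Order 7 Order 8 Order 9.
Order 1: 0→4, due 27, tardiness 0
Order 2: 4→10, due 40, tardiness 0
Order 3: 10→21, due 54, tardiness 0
Order 4: 21→48, due 28, tardiness 20
Order 5: 48→51, due 78, tardiness 0
Order 6: 51→68, due 77, tardiness 0
Order 7: 68→73, due 47, tardiness 26
Order 8: 73→75, due 31, tardiness 44
Order 9: 75→100, due 46, tardiness 54
Maximum = 54.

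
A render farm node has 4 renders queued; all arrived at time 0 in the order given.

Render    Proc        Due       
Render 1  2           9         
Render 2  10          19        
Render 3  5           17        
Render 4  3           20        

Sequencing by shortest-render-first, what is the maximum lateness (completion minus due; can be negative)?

SPT (increasing processing time): Render 1 Render 4 Render 3 Render 2.
Render 1: 0→2, due 9, lateness -7
Render 4: 2→5, due 20, lateness -15
Render 3: 5→10, due 17, lateness -7
Render 2: 10→20, due 19, lateness 1
Maximum = 1.

1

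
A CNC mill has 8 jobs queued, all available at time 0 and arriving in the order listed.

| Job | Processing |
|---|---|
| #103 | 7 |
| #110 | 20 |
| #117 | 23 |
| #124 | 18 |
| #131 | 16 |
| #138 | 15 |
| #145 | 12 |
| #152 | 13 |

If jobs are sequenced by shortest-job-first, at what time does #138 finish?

47

SPT (increasing processing time): #103 #145 #152 #138 #131 #124 #110 #117.
#103: 0→7
#145: 7→19
#152: 19→32
#138: 32→47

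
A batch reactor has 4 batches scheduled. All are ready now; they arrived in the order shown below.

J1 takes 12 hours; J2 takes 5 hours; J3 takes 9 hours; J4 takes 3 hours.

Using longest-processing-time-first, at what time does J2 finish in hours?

26

LPT (decreasing processing time): J1 J3 J2 J4.
J1: 0→12
J3: 12→21
J2: 21→26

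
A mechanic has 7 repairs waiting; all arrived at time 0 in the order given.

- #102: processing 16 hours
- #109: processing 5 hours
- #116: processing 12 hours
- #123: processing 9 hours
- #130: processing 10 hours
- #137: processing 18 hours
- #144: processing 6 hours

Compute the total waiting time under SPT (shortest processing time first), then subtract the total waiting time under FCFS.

SPT (increasing processing time): #109 #144 #123 #130 #116 #102 #137.
#109: waits 0, runs 0→5
#144: waits 5, runs 5→11
#123: waits 11, runs 11→20
#130: waits 20, runs 20→30
#116: waits 30, runs 30→42
#102: waits 42, runs 42→58
#137: waits 58, runs 58→76
Sum = 0+5+11+20+30+42+58 = 166.
FIFO (arrival order): #102 #109 #116 #123 #130 #137 #144.
#102: waits 0, runs 0→16
#109: waits 16, runs 16→21
#116: waits 21, runs 21→33
#123: waits 33, runs 33→42
#130: waits 42, runs 42→52
#137: waits 52, runs 52→70
#144: waits 70, runs 70→76
Sum = 0+16+21+33+42+52+70 = 234.
Difference = 166 − 234 = -68.

-68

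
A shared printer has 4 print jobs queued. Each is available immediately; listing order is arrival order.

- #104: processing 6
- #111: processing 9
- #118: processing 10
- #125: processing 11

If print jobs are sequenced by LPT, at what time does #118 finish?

21

LPT (decreasing processing time): #125 #118 #111 #104.
#125: 0→11
#118: 11→21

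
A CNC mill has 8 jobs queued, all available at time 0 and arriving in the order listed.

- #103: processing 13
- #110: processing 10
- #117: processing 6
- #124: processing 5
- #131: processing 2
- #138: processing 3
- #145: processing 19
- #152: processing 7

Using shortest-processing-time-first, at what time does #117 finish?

16

SPT (increasing processing time): #131 #138 #124 #117 #152 #110 #103 #145.
#131: 0→2
#138: 2→5
#124: 5→10
#117: 10→16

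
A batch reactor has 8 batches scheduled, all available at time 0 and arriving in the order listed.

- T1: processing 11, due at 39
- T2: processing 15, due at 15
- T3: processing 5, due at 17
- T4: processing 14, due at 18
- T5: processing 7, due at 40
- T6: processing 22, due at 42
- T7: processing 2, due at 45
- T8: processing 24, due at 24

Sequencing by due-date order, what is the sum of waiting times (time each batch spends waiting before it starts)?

370

EDD (increasing due date): T2 T3 T4 T8 T1 T5 T6 T7.
T2: waits 0, runs 0→15
T3: waits 15, runs 15→20
T4: waits 20, runs 20→34
T8: waits 34, runs 34→58
T1: waits 58, runs 58→69
T5: waits 69, runs 69→76
T6: waits 76, runs 76→98
T7: waits 98, runs 98→100
Sum = 0+15+20+34+58+69+76+98 = 370.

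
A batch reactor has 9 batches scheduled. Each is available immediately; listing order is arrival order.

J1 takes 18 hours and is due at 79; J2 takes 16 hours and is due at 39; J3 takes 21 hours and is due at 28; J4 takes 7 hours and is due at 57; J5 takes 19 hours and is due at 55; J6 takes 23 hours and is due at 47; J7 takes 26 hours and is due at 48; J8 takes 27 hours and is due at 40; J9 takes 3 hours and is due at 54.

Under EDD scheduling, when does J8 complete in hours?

64

EDD (increasing due date): J3 J2 J8 J6 J7 J9 J5 J4 J1.
J3: 0→21
J2: 21→37
J8: 37→64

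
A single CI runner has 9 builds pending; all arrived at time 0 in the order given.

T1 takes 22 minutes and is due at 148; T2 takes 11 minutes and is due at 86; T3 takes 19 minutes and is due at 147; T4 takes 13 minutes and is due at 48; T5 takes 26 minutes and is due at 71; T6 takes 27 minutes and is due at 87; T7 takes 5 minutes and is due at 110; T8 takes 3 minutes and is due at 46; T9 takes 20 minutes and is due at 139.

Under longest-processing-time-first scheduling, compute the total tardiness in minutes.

264

LPT (decreasing processing time): T6 T5 T1 T9 T3 T4 T2 T7 T8.
T6: 0→27, due 87, tardiness 0
T5: 27→53, due 71, tardiness 0
T1: 53→75, due 148, tardiness 0
T9: 75→95, due 139, tardiness 0
T3: 95→114, due 147, tardiness 0
T4: 114→127, due 48, tardiness 79
T2: 127→138, due 86, tardiness 52
T7: 138→143, due 110, tardiness 33
T8: 143→146, due 46, tardiness 100
Sum = 0+0+0+0+0+79+52+33+100 = 264.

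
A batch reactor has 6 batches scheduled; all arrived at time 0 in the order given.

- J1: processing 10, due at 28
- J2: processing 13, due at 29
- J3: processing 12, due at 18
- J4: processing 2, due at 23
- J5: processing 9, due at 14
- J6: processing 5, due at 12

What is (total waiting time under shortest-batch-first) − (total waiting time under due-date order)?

-22

SPT (increasing processing time): J4 J6 J5 J1 J3 J2.
J4: waits 0, runs 0→2
J6: waits 2, runs 2→7
J5: waits 7, runs 7→16
J1: waits 16, runs 16→26
J3: waits 26, runs 26→38
J2: waits 38, runs 38→51
Sum = 0+2+7+16+26+38 = 89.
EDD (increasing due date): J6 J5 J3 J4 J1 J2.
J6: waits 0, runs 0→5
J5: waits 5, runs 5→14
J3: waits 14, runs 14→26
J4: waits 26, runs 26→28
J1: waits 28, runs 28→38
J2: waits 38, runs 38→51
Sum = 0+5+14+26+28+38 = 111.
Difference = 89 − 111 = -22.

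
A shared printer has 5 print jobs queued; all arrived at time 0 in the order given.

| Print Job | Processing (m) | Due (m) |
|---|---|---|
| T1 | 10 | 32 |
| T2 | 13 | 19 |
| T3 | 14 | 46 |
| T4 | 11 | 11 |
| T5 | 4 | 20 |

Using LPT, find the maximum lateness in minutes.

32

LPT (decreasing processing time): T3 T2 T4 T1 T5.
T3: 0→14, due 46, lateness -32
T2: 14→27, due 19, lateness 8
T4: 27→38, due 11, lateness 27
T1: 38→48, due 32, lateness 16
T5: 48→52, due 20, lateness 32
Maximum = 32.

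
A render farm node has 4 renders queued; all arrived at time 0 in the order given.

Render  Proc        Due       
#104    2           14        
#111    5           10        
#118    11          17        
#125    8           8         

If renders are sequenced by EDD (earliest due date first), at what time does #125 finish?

8

EDD (increasing due date): #125 #111 #104 #118.
#125: 0→8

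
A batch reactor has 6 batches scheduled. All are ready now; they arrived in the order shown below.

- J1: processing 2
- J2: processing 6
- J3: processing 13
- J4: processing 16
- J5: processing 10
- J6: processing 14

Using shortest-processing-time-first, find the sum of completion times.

165

SPT (increasing processing time): J1 J2 J5 J3 J6 J4.
J1: 0→2
J2: 2→8
J5: 8→18
J3: 18→31
J6: 31→45
J4: 45→61
Sum = 2+8+18+31+45+61 = 165.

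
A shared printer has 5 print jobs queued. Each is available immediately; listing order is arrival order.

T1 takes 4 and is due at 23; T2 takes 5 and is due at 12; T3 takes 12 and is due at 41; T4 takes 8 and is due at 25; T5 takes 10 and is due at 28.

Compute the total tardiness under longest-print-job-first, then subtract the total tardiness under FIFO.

LPT (decreasing processing time): T3 T5 T4 T2 T1.
T3: 0→12, due 41, tardiness 0
T5: 12→22, due 28, tardiness 0
T4: 22→30, due 25, tardiness 5
T2: 30→35, due 12, tardiness 23
T1: 35→39, due 23, tardiness 16
Sum = 0+0+5+23+16 = 44.
FIFO (arrival order): T1 T2 T3 T4 T5.
T1: 0→4, due 23, tardiness 0
T2: 4→9, due 12, tardiness 0
T3: 9→21, due 41, tardiness 0
T4: 21→29, due 25, tardiness 4
T5: 29→39, due 28, tardiness 11
Sum = 0+0+0+4+11 = 15.
Difference = 44 − 15 = 29.

29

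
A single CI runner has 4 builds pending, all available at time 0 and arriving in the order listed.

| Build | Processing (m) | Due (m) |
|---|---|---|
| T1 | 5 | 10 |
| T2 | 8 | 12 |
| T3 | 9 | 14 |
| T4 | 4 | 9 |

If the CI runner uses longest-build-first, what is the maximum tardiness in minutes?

LPT (decreasing processing time): T3 T2 T1 T4.
T3: 0→9, due 14, tardiness 0
T2: 9→17, due 12, tardiness 5
T1: 17→22, due 10, tardiness 12
T4: 22→26, due 9, tardiness 17
Maximum = 17.

17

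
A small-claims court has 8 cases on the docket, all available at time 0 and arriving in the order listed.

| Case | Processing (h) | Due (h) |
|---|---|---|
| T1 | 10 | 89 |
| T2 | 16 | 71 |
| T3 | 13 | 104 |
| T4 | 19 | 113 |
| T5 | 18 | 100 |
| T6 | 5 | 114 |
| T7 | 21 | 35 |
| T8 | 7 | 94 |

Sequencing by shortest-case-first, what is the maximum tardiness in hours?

SPT (increasing processing time): T6 T8 T1 T3 T2 T5 T4 T7.
T6: 0→5, due 114, tardiness 0
T8: 5→12, due 94, tardiness 0
T1: 12→22, due 89, tardiness 0
T3: 22→35, due 104, tardiness 0
T2: 35→51, due 71, tardiness 0
T5: 51→69, due 100, tardiness 0
T4: 69→88, due 113, tardiness 0
T7: 88→109, due 35, tardiness 74
Maximum = 74.

74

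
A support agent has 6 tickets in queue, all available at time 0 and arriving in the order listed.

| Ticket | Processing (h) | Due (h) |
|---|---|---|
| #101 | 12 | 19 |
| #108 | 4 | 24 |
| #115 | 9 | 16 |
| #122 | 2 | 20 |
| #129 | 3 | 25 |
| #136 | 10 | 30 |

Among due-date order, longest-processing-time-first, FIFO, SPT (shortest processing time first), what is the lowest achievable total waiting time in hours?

EDD (increasing due date): #115 #101 #122 #108 #129 #136.
#115: waits 0, runs 0→9
#101: waits 9, runs 9→21
#122: waits 21, runs 21→23
#108: waits 23, runs 23→27
#129: waits 27, runs 27→30
#136: waits 30, runs 30→40
Sum = 0+9+21+23+27+30 = 110.
LPT (decreasing processing time): #101 #136 #115 #108 #129 #122.
#101: waits 0, runs 0→12
#136: waits 12, runs 12→22
#115: waits 22, runs 22→31
#108: waits 31, runs 31→35
#129: waits 35, runs 35→38
#122: waits 38, runs 38→40
Sum = 0+12+22+31+35+38 = 138.
FIFO (arrival order): #101 #108 #115 #122 #129 #136.
#101: waits 0, runs 0→12
#108: waits 12, runs 12→16
#115: waits 16, runs 16→25
#122: waits 25, runs 25→27
#129: waits 27, runs 27→30
#136: waits 30, runs 30→40
Sum = 0+12+16+25+27+30 = 110.
SPT (increasing processing time): #122 #129 #108 #115 #136 #101.
#122: waits 0, runs 0→2
#129: waits 2, runs 2→5
#108: waits 5, runs 5→9
#115: waits 9, runs 9→18
#136: waits 18, runs 18→28
#101: waits 28, runs 28→40
Sum = 0+2+5+9+18+28 = 62.
EDD 110, LPT 138, FIFO 110, SPT 62 → minimum 62.

62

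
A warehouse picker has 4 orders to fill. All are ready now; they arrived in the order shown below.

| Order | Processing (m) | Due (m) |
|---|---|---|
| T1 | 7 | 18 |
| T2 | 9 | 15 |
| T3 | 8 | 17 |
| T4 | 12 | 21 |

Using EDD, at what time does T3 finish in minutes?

17

EDD (increasing due date): T2 T3 T1 T4.
T2: 0→9
T3: 9→17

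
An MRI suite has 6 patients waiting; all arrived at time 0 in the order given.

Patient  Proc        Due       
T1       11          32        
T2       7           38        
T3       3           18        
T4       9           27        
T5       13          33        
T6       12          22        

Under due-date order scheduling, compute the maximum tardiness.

EDD (increasing due date): T3 T6 T4 T1 T5 T2.
T3: 0→3, due 18, tardiness 0
T6: 3→15, due 22, tardiness 0
T4: 15→24, due 27, tardiness 0
T1: 24→35, due 32, tardiness 3
T5: 35→48, due 33, tardiness 15
T2: 48→55, due 38, tardiness 17
Maximum = 17.

17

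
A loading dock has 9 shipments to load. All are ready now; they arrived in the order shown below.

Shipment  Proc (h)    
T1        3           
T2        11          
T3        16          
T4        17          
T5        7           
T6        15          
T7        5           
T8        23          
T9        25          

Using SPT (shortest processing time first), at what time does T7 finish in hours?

8

SPT (increasing processing time): T1 T7 T5 T2 T6 T3 T4 T8 T9.
T1: 0→3
T7: 3→8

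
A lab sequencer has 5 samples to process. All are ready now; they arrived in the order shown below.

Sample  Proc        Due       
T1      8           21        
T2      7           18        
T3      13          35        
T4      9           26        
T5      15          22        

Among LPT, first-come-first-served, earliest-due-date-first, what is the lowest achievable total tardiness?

38

LPT (decreasing processing time): T5 T3 T4 T1 T2.
T5: 0→15, due 22, tardiness 0
T3: 15→28, due 35, tardiness 0
T4: 28→37, due 26, tardiness 11
T1: 37→45, due 21, tardiness 24
T2: 45→52, due 18, tardiness 34
Sum = 0+0+11+24+34 = 69.
FIFO (arrival order): T1 T2 T3 T4 T5.
T1: 0→8, due 21, tardiness 0
T2: 8→15, due 18, tardiness 0
T3: 15→28, due 35, tardiness 0
T4: 28→37, due 26, tardiness 11
T5: 37→52, due 22, tardiness 30
Sum = 0+0+0+11+30 = 41.
EDD (increasing due date): T2 T1 T5 T4 T3.
T2: 0→7, due 18, tardiness 0
T1: 7→15, due 21, tardiness 0
T5: 15→30, due 22, tardiness 8
T4: 30→39, due 26, tardiness 13
T3: 39→52, due 35, tardiness 17
Sum = 0+0+8+13+17 = 38.
LPT 69, FIFO 41, EDD 38 → minimum 38.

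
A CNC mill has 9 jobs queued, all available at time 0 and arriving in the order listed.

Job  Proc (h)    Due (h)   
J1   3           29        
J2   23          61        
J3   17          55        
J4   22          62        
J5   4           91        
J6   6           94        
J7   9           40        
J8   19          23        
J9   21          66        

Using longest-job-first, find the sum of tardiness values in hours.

LPT (decreasing processing time): J2 J4 J9 J8 J3 J7 J6 J5 J1.
J2: 0→23, due 61, tardiness 0
J4: 23→45, due 62, tardiness 0
J9: 45→66, due 66, tardiness 0
J8: 66→85, due 23, tardiness 62
J3: 85→102, due 55, tardiness 47
J7: 102→111, due 40, tardiness 71
J6: 111→117, due 94, tardiness 23
J5: 117→121, due 91, tardiness 30
J1: 121→124, due 29, tardiness 95
Sum = 0+0+0+62+47+71+23+30+95 = 328.

328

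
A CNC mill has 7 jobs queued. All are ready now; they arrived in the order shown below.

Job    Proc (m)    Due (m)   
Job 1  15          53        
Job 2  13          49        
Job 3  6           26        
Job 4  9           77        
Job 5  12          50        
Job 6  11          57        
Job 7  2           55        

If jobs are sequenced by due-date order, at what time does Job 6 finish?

EDD (increasing due date): Job 3 Job 2 Job 5 Job 1 Job 7 Job 6 Job 4.
Job 3: 0→6
Job 2: 6→19
Job 5: 19→31
Job 1: 31→46
Job 7: 46→48
Job 6: 48→59

59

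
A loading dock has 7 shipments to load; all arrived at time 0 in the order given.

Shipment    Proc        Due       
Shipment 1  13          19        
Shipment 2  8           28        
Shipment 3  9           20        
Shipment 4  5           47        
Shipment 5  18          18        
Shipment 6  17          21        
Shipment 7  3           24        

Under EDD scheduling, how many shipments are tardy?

EDD (increasing due date): Shipment 5 Shipment 1 Shipment 3 Shipment 6 Shipment 7 Shipment 2 Shipment 4.
Shipment 5: 0→18, due 18, tardiness 0
Shipment 1: 18→31, due 19, tardiness 12
Shipment 3: 31→40, due 20, tardiness 20
Shipment 6: 40→57, due 21, tardiness 36
Shipment 7: 57→60, due 24, tardiness 36
Shipment 2: 60→68, due 28, tardiness 40
Shipment 4: 68→73, due 47, tardiness 26
Late shipments: 6.

6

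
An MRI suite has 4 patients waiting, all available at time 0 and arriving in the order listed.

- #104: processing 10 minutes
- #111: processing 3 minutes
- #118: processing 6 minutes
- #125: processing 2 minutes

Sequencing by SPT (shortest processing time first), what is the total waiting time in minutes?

18

SPT (increasing processing time): #125 #111 #118 #104.
#125: waits 0, runs 0→2
#111: waits 2, runs 2→5
#118: waits 5, runs 5→11
#104: waits 11, runs 11→21
Sum = 0+2+5+11 = 18.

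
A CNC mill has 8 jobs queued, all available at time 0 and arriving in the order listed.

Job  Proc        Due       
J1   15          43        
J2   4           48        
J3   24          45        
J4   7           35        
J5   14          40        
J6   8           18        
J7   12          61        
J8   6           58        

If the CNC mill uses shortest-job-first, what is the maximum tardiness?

SPT (increasing processing time): J2 J8 J4 J6 J7 J5 J1 J3.
J2: 0→4, due 48, tardiness 0
J8: 4→10, due 58, tardiness 0
J4: 10→17, due 35, tardiness 0
J6: 17→25, due 18, tardiness 7
J7: 25→37, due 61, tardiness 0
J5: 37→51, due 40, tardiness 11
J1: 51→66, due 43, tardiness 23
J3: 66→90, due 45, tardiness 45
Maximum = 45.

45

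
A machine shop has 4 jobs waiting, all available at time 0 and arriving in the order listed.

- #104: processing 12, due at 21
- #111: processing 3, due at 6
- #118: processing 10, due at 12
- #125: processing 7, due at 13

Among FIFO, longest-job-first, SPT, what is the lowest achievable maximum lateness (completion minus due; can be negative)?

FIFO (arrival order): #104 #111 #118 #125.
#104: 0→12, due 21, lateness -9
#111: 12→15, due 6, lateness 9
#118: 15→25, due 12, lateness 13
#125: 25→32, due 13, lateness 19
Maximum = 19.
LPT (decreasing processing time): #104 #118 #125 #111.
#104: 0→12, due 21, lateness -9
#118: 12→22, due 12, lateness 10
#125: 22→29, due 13, lateness 16
#111: 29→32, due 6, lateness 26
Maximum = 26.
SPT (increasing processing time): #111 #125 #118 #104.
#111: 0→3, due 6, lateness -3
#125: 3→10, due 13, lateness -3
#118: 10→20, due 12, lateness 8
#104: 20→32, due 21, lateness 11
Maximum = 11.
FIFO 19, LPT 26, SPT 11 → minimum 11.

11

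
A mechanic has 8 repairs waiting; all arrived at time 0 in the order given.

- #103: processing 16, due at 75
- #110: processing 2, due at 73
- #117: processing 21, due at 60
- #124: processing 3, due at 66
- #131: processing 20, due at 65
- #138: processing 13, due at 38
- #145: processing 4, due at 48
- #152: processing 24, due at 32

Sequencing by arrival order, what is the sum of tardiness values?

FIFO (arrival order): #103 #110 #117 #124 #131 #138 #145 #152.
#103: 0→16, due 75, tardiness 0
#110: 16→18, due 73, tardiness 0
#117: 18→39, due 60, tardiness 0
#124: 39→42, due 66, tardiness 0
#131: 42→62, due 65, tardiness 0
#138: 62→75, due 38, tardiness 37
#145: 75→79, due 48, tardiness 31
#152: 79→103, due 32, tardiness 71
Sum = 0+0+0+0+0+37+31+71 = 139.

139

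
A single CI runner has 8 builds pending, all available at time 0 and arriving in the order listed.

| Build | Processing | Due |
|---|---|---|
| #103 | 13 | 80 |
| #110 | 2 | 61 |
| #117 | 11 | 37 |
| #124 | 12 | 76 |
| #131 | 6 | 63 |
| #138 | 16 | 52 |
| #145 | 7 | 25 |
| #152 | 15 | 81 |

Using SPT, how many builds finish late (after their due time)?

1

SPT (increasing processing time): #110 #131 #145 #117 #124 #103 #152 #138.
#110: 0→2, due 61, tardiness 0
#131: 2→8, due 63, tardiness 0
#145: 8→15, due 25, tardiness 0
#117: 15→26, due 37, tardiness 0
#124: 26→38, due 76, tardiness 0
#103: 38→51, due 80, tardiness 0
#152: 51→66, due 81, tardiness 0
#138: 66→82, due 52, tardiness 30
Late builds: 1.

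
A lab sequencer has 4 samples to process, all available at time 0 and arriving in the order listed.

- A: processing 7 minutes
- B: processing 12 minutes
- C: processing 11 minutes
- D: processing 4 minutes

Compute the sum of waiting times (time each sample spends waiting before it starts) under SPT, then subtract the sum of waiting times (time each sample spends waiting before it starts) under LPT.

-28

SPT (increasing processing time): D A C B.
D: waits 0, runs 0→4
A: waits 4, runs 4→11
C: waits 11, runs 11→22
B: waits 22, runs 22→34
Sum = 0+4+11+22 = 37.
LPT (decreasing processing time): B C A D.
B: waits 0, runs 0→12
C: waits 12, runs 12→23
A: waits 23, runs 23→30
D: waits 30, runs 30→34
Sum = 0+12+23+30 = 65.
Difference = 37 − 65 = -28.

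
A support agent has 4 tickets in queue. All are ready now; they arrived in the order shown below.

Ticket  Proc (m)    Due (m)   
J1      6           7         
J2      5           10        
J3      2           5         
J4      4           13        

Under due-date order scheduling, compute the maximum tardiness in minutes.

4

EDD (increasing due date): J3 J1 J2 J4.
J3: 0→2, due 5, tardiness 0
J1: 2→8, due 7, tardiness 1
J2: 8→13, due 10, tardiness 3
J4: 13→17, due 13, tardiness 4
Maximum = 4.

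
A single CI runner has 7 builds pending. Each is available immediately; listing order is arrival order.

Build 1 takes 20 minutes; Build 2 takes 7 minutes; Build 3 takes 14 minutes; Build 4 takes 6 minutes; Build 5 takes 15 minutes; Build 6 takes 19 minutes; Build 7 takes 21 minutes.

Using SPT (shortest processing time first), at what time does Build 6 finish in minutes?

61

SPT (increasing processing time): Build 4 Build 2 Build 3 Build 5 Build 6 Build 1 Build 7.
Build 4: 0→6
Build 2: 6→13
Build 3: 13→27
Build 5: 27→42
Build 6: 42→61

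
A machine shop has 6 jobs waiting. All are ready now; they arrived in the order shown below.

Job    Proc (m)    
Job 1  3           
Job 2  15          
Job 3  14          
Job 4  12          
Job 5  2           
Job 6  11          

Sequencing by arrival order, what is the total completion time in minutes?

200

FIFO (arrival order): Job 1 Job 2 Job 3 Job 4 Job 5 Job 6.
Job 1: 0→3
Job 2: 3→18
Job 3: 18→32
Job 4: 32→44
Job 5: 44→46
Job 6: 46→57
Sum = 3+18+32+44+46+57 = 200.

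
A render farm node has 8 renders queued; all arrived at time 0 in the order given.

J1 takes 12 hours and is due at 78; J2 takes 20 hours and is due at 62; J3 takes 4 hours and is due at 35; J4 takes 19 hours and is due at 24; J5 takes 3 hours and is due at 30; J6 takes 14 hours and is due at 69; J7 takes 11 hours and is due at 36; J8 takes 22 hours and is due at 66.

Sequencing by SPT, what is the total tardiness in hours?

SPT (increasing processing time): J5 J3 J7 J1 J6 J4 J2 J8.
J5: 0→3, due 30, tardiness 0
J3: 3→7, due 35, tardiness 0
J7: 7→18, due 36, tardiness 0
J1: 18→30, due 78, tardiness 0
J6: 30→44, due 69, tardiness 0
J4: 44→63, due 24, tardiness 39
J2: 63→83, due 62, tardiness 21
J8: 83→105, due 66, tardiness 39
Sum = 0+0+0+0+0+39+21+39 = 99.

99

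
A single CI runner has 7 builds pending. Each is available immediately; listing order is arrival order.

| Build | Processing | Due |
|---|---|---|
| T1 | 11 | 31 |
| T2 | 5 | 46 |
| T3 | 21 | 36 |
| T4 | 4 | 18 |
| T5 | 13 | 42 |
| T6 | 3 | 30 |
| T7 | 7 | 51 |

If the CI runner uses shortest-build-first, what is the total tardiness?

SPT (increasing processing time): T6 T4 T2 T7 T1 T5 T3.
T6: 0→3, due 30, tardiness 0
T4: 3→7, due 18, tardiness 0
T2: 7→12, due 46, tardiness 0
T7: 12→19, due 51, tardiness 0
T1: 19→30, due 31, tardiness 0
T5: 30→43, due 42, tardiness 1
T3: 43→64, due 36, tardiness 28
Sum = 0+0+0+0+0+1+28 = 29.

29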